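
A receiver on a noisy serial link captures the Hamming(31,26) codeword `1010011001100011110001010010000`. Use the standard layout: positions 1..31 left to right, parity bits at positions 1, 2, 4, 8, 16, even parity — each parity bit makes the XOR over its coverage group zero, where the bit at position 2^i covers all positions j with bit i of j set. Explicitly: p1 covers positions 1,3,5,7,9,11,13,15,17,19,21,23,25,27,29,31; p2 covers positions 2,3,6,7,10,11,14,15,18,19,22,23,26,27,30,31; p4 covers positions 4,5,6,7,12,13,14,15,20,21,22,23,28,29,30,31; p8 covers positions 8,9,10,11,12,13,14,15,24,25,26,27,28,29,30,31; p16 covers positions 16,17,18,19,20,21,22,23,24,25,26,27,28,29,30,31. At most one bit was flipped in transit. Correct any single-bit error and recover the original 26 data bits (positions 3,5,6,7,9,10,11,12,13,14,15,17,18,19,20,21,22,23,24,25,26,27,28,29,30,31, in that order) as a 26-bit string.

s1: b1⊕b3⊕b5⊕b7⊕b9⊕b11⊕b13⊕b15⊕b17⊕b19⊕b21⊕b23⊕b25⊕b27⊕b29⊕b31 = 1⊕1⊕0⊕1⊕0⊕1⊕0⊕1⊕1⊕0⊕0⊕0⊕0⊕1⊕0⊕0 = 1
s2: b2⊕b3⊕b6⊕b7⊕b10⊕b11⊕b14⊕b15⊕b18⊕b19⊕b22⊕b23⊕b26⊕b27⊕b30⊕b31 = 0⊕1⊕1⊕1⊕1⊕1⊕0⊕1⊕1⊕0⊕1⊕0⊕0⊕1⊕0⊕0 = 1
s4: b4⊕b5⊕b6⊕b7⊕b12⊕b13⊕b14⊕b15⊕b20⊕b21⊕b22⊕b23⊕b28⊕b29⊕b30⊕b31 = 0⊕0⊕1⊕1⊕0⊕0⊕0⊕1⊕0⊕0⊕1⊕0⊕0⊕0⊕0⊕0 = 0
s8: b8⊕b9⊕b10⊕b11⊕b12⊕b13⊕b14⊕b15⊕b24⊕b25⊕b26⊕b27⊕b28⊕b29⊕b30⊕b31 = 0⊕0⊕1⊕1⊕0⊕0⊕0⊕1⊕1⊕0⊕0⊕1⊕0⊕0⊕0⊕0 = 1
s16: b16⊕b17⊕b18⊕b19⊕b20⊕b21⊕b22⊕b23⊕b24⊕b25⊕b26⊕b27⊕b28⊕b29⊕b30⊕b31 = 1⊕1⊕1⊕0⊕0⊕0⊕1⊕0⊕1⊕0⊕0⊕1⊕0⊕0⊕0⊕0 = 0
Syndrome (s16...s1) = 01011 → position 11.
Flip bit 11: corrected codeword = 1010011001000011110001010010000
Data bits at positions 3,5,6,7,9,10,11,12,13,14,15,17,18,19,20,21,22,23,24,25,26,27,28,29,30,31: 10110100001110001010010000

10110100001110001010010000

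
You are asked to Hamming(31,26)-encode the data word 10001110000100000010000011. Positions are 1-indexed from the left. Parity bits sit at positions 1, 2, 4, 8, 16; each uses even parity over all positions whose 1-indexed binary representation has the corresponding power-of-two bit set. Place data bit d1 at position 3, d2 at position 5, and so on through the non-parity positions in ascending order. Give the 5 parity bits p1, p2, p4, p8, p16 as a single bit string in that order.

11000

Place data bits at non-power-of-two positions: b3=1, b5=0, b6=0, b7=0, b9=1, b10=1, b11=1, b12=0, b13=0, b14=0, b15=0, b17=1, b18=0, b19=0, b20=0, b21=0, b22=0, b23=0, b24=1, b25=0, b26=0, b27=0, b28=0, b29=0, b30=1, b31=1.
p1 = XOR of data positions {3,5,7,9,11,13,15,17,19,21,23,25,27,29,31} = 1⊕0⊕0⊕1⊕1⊕0⊕0⊕1⊕0⊕0⊕0⊕0⊕0⊕0⊕1 = 1
p2 = XOR of data positions {3,6,7,10,11,14,15,18,19,22,23,26,27,30,31} = 1⊕0⊕0⊕1⊕1⊕0⊕0⊕0⊕0⊕0⊕0⊕0⊕0⊕1⊕1 = 1
p4 = XOR of data positions {5,6,7,12,13,14,15,20,21,22,23,28,29,30,31} = 0⊕0⊕0⊕0⊕0⊕0⊕0⊕0⊕0⊕0⊕0⊕0⊕0⊕1⊕1 = 0
p8 = XOR of data positions {9,10,11,12,13,14,15,24,25,26,27,28,29,30,31} = 1⊕1⊕1⊕0⊕0⊕0⊕0⊕1⊕0⊕0⊕0⊕0⊕0⊕1⊕1 = 0
p16 = XOR of data positions {17,18,19,20,21,22,23,24,25,26,27,28,29,30,31} = 1⊕0⊕0⊕0⊕0⊕0⊕0⊕1⊕0⊕0⊕0⊕0⊕0⊕1⊕1 = 0
Parity bits p1,p2,p4,p8,p16 = 11000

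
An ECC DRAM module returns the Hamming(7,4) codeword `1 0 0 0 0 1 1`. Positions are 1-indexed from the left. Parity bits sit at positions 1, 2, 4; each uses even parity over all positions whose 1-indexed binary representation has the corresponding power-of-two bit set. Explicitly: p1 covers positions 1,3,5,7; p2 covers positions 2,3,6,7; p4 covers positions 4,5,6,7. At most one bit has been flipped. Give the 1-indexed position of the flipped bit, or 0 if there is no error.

0

s1: b1⊕b3⊕b5⊕b7 = 1⊕0⊕0⊕1 = 0
s2: b2⊕b3⊕b6⊕b7 = 0⊕0⊕1⊕1 = 0
s4: b4⊕b5⊕b6⊕b7 = 0⊕0⊕1⊕1 = 0
Syndrome (s4...s1) = 000 → position 0 (no error).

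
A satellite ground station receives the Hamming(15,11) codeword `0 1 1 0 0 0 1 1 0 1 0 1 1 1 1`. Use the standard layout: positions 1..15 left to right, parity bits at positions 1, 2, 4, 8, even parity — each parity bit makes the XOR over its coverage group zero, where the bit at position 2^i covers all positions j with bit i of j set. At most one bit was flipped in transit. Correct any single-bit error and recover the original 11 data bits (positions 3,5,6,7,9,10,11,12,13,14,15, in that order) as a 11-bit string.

s1: b1⊕b3⊕b5⊕b7⊕b9⊕b11⊕b13⊕b15 = 0⊕1⊕0⊕1⊕0⊕0⊕1⊕1 = 0
s2: b2⊕b3⊕b6⊕b7⊕b10⊕b11⊕b14⊕b15 = 1⊕1⊕0⊕1⊕1⊕0⊕1⊕1 = 0
s4: b4⊕b5⊕b6⊕b7⊕b12⊕b13⊕b14⊕b15 = 0⊕0⊕0⊕1⊕1⊕1⊕1⊕1 = 1
s8: b8⊕b9⊕b10⊕b11⊕b12⊕b13⊕b14⊕b15 = 1⊕0⊕1⊕0⊕1⊕1⊕1⊕1 = 0
Syndrome (s8...s1) = 0100 → position 4.
Flip bit 4: corrected codeword = 011100110101111
Data bits at positions 3,5,6,7,9,10,11,12,13,14,15: 10010101111

10010101111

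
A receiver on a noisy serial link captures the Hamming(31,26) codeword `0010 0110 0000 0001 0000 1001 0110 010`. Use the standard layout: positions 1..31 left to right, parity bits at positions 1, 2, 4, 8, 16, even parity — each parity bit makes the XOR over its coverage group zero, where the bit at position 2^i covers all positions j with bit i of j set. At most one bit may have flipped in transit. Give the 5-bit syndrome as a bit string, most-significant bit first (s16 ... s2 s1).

00000

s1: b1⊕b3⊕b5⊕b7⊕b9⊕b11⊕b13⊕b15⊕b17⊕b19⊕b21⊕b23⊕b25⊕b27⊕b29⊕b31 = 0⊕1⊕0⊕1⊕0⊕0⊕0⊕0⊕0⊕0⊕1⊕0⊕0⊕1⊕0⊕0 = 0
s2: b2⊕b3⊕b6⊕b7⊕b10⊕b11⊕b14⊕b15⊕b18⊕b19⊕b22⊕b23⊕b26⊕b27⊕b30⊕b31 = 0⊕1⊕1⊕1⊕0⊕0⊕0⊕0⊕0⊕0⊕0⊕0⊕1⊕1⊕1⊕0 = 0
s4: b4⊕b5⊕b6⊕b7⊕b12⊕b13⊕b14⊕b15⊕b20⊕b21⊕b22⊕b23⊕b28⊕b29⊕b30⊕b31 = 0⊕0⊕1⊕1⊕0⊕0⊕0⊕0⊕0⊕1⊕0⊕0⊕0⊕0⊕1⊕0 = 0
s8: b8⊕b9⊕b10⊕b11⊕b12⊕b13⊕b14⊕b15⊕b24⊕b25⊕b26⊕b27⊕b28⊕b29⊕b30⊕b31 = 0⊕0⊕0⊕0⊕0⊕0⊕0⊕0⊕1⊕0⊕1⊕1⊕0⊕0⊕1⊕0 = 0
s16: b16⊕b17⊕b18⊕b19⊕b20⊕b21⊕b22⊕b23⊕b24⊕b25⊕b26⊕b27⊕b28⊕b29⊕b30⊕b31 = 1⊕0⊕0⊕0⊕0⊕1⊕0⊕0⊕1⊕0⊕1⊕1⊕0⊕0⊕1⊕0 = 0
Syndrome (s16...s1) = 00000 → position 0 (no error).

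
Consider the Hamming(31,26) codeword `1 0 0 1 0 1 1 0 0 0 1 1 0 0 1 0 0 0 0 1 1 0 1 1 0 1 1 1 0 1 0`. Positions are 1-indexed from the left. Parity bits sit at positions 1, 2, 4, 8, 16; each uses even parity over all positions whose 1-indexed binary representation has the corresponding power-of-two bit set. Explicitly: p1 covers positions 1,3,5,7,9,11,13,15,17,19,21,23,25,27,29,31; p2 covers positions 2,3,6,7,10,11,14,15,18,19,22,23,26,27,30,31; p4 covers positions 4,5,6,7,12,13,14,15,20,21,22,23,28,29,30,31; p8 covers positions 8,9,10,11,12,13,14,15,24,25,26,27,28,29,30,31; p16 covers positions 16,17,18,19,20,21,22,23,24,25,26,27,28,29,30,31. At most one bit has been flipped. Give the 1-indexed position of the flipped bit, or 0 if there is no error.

s1: b1⊕b3⊕b5⊕b7⊕b9⊕b11⊕b13⊕b15⊕b17⊕b19⊕b21⊕b23⊕b25⊕b27⊕b29⊕b31 = 1⊕0⊕0⊕1⊕0⊕1⊕0⊕1⊕0⊕0⊕1⊕1⊕0⊕1⊕0⊕0 = 1
s2: b2⊕b3⊕b6⊕b7⊕b10⊕b11⊕b14⊕b15⊕b18⊕b19⊕b22⊕b23⊕b26⊕b27⊕b30⊕b31 = 0⊕0⊕1⊕1⊕0⊕1⊕0⊕1⊕0⊕0⊕0⊕1⊕1⊕1⊕1⊕0 = 0
s4: b4⊕b5⊕b6⊕b7⊕b12⊕b13⊕b14⊕b15⊕b20⊕b21⊕b22⊕b23⊕b28⊕b29⊕b30⊕b31 = 1⊕0⊕1⊕1⊕1⊕0⊕0⊕1⊕1⊕1⊕0⊕1⊕1⊕0⊕1⊕0 = 0
s8: b8⊕b9⊕b10⊕b11⊕b12⊕b13⊕b14⊕b15⊕b24⊕b25⊕b26⊕b27⊕b28⊕b29⊕b30⊕b31 = 0⊕0⊕0⊕1⊕1⊕0⊕0⊕1⊕1⊕0⊕1⊕1⊕1⊕0⊕1⊕0 = 0
s16: b16⊕b17⊕b18⊕b19⊕b20⊕b21⊕b22⊕b23⊕b24⊕b25⊕b26⊕b27⊕b28⊕b29⊕b30⊕b31 = 0⊕0⊕0⊕0⊕1⊕1⊕0⊕1⊕1⊕0⊕1⊕1⊕1⊕0⊕1⊕0 = 0
Syndrome (s16...s1) = 00001 → position 1.

1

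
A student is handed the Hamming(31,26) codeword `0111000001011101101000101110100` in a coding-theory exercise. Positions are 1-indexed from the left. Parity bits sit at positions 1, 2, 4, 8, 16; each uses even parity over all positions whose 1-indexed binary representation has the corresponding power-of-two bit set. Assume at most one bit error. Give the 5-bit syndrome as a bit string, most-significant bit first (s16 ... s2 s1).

s1: b1⊕b3⊕b5⊕b7⊕b9⊕b11⊕b13⊕b15⊕b17⊕b19⊕b21⊕b23⊕b25⊕b27⊕b29⊕b31 = 0⊕1⊕0⊕0⊕0⊕0⊕1⊕0⊕1⊕1⊕0⊕1⊕1⊕1⊕1⊕0 = 0
s2: b2⊕b3⊕b6⊕b7⊕b10⊕b11⊕b14⊕b15⊕b18⊕b19⊕b22⊕b23⊕b26⊕b27⊕b30⊕b31 = 1⊕1⊕0⊕0⊕1⊕0⊕1⊕0⊕0⊕1⊕0⊕1⊕1⊕1⊕0⊕0 = 0
s4: b4⊕b5⊕b6⊕b7⊕b12⊕b13⊕b14⊕b15⊕b20⊕b21⊕b22⊕b23⊕b28⊕b29⊕b30⊕b31 = 1⊕0⊕0⊕0⊕1⊕1⊕1⊕0⊕0⊕0⊕0⊕1⊕0⊕1⊕0⊕0 = 0
s8: b8⊕b9⊕b10⊕b11⊕b12⊕b13⊕b14⊕b15⊕b24⊕b25⊕b26⊕b27⊕b28⊕b29⊕b30⊕b31 = 0⊕0⊕1⊕0⊕1⊕1⊕1⊕0⊕0⊕1⊕1⊕1⊕0⊕1⊕0⊕0 = 0
s16: b16⊕b17⊕b18⊕b19⊕b20⊕b21⊕b22⊕b23⊕b24⊕b25⊕b26⊕b27⊕b28⊕b29⊕b30⊕b31 = 1⊕1⊕0⊕1⊕0⊕0⊕0⊕1⊕0⊕1⊕1⊕1⊕0⊕1⊕0⊕0 = 0
Syndrome (s16...s1) = 00000 → position 0 (no error).

00000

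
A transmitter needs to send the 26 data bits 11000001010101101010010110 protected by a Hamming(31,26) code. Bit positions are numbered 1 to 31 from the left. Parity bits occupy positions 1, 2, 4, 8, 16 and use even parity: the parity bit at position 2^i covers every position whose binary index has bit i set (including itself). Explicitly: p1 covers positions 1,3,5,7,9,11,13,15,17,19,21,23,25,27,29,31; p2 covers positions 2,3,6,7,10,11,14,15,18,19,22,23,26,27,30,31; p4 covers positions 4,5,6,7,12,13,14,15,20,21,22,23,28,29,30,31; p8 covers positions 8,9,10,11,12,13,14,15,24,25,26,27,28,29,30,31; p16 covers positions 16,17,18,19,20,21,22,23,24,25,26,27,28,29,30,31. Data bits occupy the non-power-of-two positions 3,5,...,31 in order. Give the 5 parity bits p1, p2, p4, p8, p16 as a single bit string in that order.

00100

Place data bits at non-power-of-two positions: b3=1, b5=1, b6=0, b7=0, b9=0, b10=0, b11=0, b12=1, b13=0, b14=1, b15=0, b17=1, b18=0, b19=1, b20=1, b21=0, b22=1, b23=0, b24=1, b25=0, b26=0, b27=1, b28=0, b29=1, b30=1, b31=0.
p1 = XOR of data positions {3,5,7,9,11,13,15,17,19,21,23,25,27,29,31} = 1⊕1⊕0⊕0⊕0⊕0⊕0⊕1⊕1⊕0⊕0⊕0⊕1⊕1⊕0 = 0
p2 = XOR of data positions {3,6,7,10,11,14,15,18,19,22,23,26,27,30,31} = 1⊕0⊕0⊕0⊕0⊕1⊕0⊕0⊕1⊕1⊕0⊕0⊕1⊕1⊕0 = 0
p4 = XOR of data positions {5,6,7,12,13,14,15,20,21,22,23,28,29,30,31} = 1⊕0⊕0⊕1⊕0⊕1⊕0⊕1⊕0⊕1⊕0⊕0⊕1⊕1⊕0 = 1
p8 = XOR of data positions {9,10,11,12,13,14,15,24,25,26,27,28,29,30,31} = 0⊕0⊕0⊕1⊕0⊕1⊕0⊕1⊕0⊕0⊕1⊕0⊕1⊕1⊕0 = 0
p16 = XOR of data positions {17,18,19,20,21,22,23,24,25,26,27,28,29,30,31} = 1⊕0⊕1⊕1⊕0⊕1⊕0⊕1⊕0⊕0⊕1⊕0⊕1⊕1⊕0 = 0
Parity bits p1,p2,p4,p8,p16 = 00100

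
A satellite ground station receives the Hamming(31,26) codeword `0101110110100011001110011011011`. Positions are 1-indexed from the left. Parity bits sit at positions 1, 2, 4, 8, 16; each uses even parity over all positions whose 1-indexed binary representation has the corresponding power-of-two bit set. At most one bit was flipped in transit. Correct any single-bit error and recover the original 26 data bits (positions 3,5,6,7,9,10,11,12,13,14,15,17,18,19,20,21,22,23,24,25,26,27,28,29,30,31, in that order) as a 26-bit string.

s1: b1⊕b3⊕b5⊕b7⊕b9⊕b11⊕b13⊕b15⊕b17⊕b19⊕b21⊕b23⊕b25⊕b27⊕b29⊕b31 = 0⊕0⊕1⊕0⊕1⊕1⊕0⊕1⊕0⊕1⊕1⊕0⊕1⊕1⊕0⊕1 = 1
s2: b2⊕b3⊕b6⊕b7⊕b10⊕b11⊕b14⊕b15⊕b18⊕b19⊕b22⊕b23⊕b26⊕b27⊕b30⊕b31 = 1⊕0⊕1⊕0⊕0⊕1⊕0⊕1⊕0⊕1⊕0⊕0⊕0⊕1⊕1⊕1 = 0
s4: b4⊕b5⊕b6⊕b7⊕b12⊕b13⊕b14⊕b15⊕b20⊕b21⊕b22⊕b23⊕b28⊕b29⊕b30⊕b31 = 1⊕1⊕1⊕0⊕0⊕0⊕0⊕1⊕1⊕1⊕0⊕0⊕1⊕0⊕1⊕1 = 1
s8: b8⊕b9⊕b10⊕b11⊕b12⊕b13⊕b14⊕b15⊕b24⊕b25⊕b26⊕b27⊕b28⊕b29⊕b30⊕b31 = 1⊕1⊕0⊕1⊕0⊕0⊕0⊕1⊕1⊕1⊕0⊕1⊕1⊕0⊕1⊕1 = 0
s16: b16⊕b17⊕b18⊕b19⊕b20⊕b21⊕b22⊕b23⊕b24⊕b25⊕b26⊕b27⊕b28⊕b29⊕b30⊕b31 = 1⊕0⊕0⊕1⊕1⊕1⊕0⊕0⊕1⊕1⊕0⊕1⊕1⊕0⊕1⊕1 = 0
Syndrome (s16...s1) = 00101 → position 5.
Flip bit 5: corrected codeword = 0101010110100011001110011011011
Data bits at positions 3,5,6,7,9,10,11,12,13,14,15,17,18,19,20,21,22,23,24,25,26,27,28,29,30,31: 00101010001001110011011011

00101010001001110011011011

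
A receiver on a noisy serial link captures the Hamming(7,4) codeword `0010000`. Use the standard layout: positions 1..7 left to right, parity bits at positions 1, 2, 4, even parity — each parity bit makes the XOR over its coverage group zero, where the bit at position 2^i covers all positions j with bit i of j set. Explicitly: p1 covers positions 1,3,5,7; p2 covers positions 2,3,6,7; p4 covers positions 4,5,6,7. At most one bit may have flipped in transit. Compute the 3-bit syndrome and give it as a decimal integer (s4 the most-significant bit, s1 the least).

s1: b1⊕b3⊕b5⊕b7 = 0⊕1⊕0⊕0 = 1
s2: b2⊕b3⊕b6⊕b7 = 0⊕1⊕0⊕0 = 1
s4: b4⊕b5⊕b6⊕b7 = 0⊕0⊕0⊕0 = 0
Syndrome (s4...s1) = 011 → position 3.

3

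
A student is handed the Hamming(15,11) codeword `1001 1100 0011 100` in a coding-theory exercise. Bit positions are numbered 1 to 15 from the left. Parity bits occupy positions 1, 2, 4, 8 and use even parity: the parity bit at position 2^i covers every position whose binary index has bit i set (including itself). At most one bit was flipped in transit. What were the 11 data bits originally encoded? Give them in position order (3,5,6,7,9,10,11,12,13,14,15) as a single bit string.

s1: b1⊕b3⊕b5⊕b7⊕b9⊕b11⊕b13⊕b15 = 1⊕0⊕1⊕0⊕0⊕1⊕1⊕0 = 0
s2: b2⊕b3⊕b6⊕b7⊕b10⊕b11⊕b14⊕b15 = 0⊕0⊕1⊕0⊕0⊕1⊕0⊕0 = 0
s4: b4⊕b5⊕b6⊕b7⊕b12⊕b13⊕b14⊕b15 = 1⊕1⊕1⊕0⊕1⊕1⊕0⊕0 = 1
s8: b8⊕b9⊕b10⊕b11⊕b12⊕b13⊕b14⊕b15 = 0⊕0⊕0⊕1⊕1⊕1⊕0⊕0 = 1
Syndrome (s8...s1) = 1100 → position 12.
Flip bit 12: corrected codeword = 100111000010100
Data bits at positions 3,5,6,7,9,10,11,12,13,14,15: 01100010100

01100010100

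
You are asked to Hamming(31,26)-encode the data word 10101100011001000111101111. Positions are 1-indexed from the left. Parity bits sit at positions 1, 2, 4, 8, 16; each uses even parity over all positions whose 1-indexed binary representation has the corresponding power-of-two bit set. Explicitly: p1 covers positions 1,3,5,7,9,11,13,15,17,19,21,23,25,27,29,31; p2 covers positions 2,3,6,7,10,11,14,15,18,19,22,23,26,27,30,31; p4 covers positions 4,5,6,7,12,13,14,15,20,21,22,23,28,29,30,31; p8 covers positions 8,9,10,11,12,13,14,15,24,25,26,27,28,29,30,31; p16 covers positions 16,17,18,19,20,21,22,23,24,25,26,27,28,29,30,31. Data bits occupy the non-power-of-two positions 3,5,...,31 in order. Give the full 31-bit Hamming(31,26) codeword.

0010010111000111001000111101111

Place data bits at non-power-of-two positions: b3=1, b5=0, b6=1, b7=0, b9=1, b10=1, b11=0, b12=0, b13=0, b14=1, b15=1, b17=0, b18=0, b19=1, b20=0, b21=0, b22=0, b23=1, b24=1, b25=1, b26=1, b27=0, b28=1, b29=1, b30=1, b31=1.
p1 = XOR of data positions {3,5,7,9,11,13,15,17,19,21,23,25,27,29,31} = 1⊕0⊕0⊕1⊕0⊕0⊕1⊕0⊕1⊕0⊕1⊕1⊕0⊕1⊕1 = 0
p2 = XOR of data positions {3,6,7,10,11,14,15,18,19,22,23,26,27,30,31} = 1⊕1⊕0⊕1⊕0⊕1⊕1⊕0⊕1⊕0⊕1⊕1⊕0⊕1⊕1 = 0
p4 = XOR of data positions {5,6,7,12,13,14,15,20,21,22,23,28,29,30,31} = 0⊕1⊕0⊕0⊕0⊕1⊕1⊕0⊕0⊕0⊕1⊕1⊕1⊕1⊕1 = 0
p8 = XOR of data positions {9,10,11,12,13,14,15,24,25,26,27,28,29,30,31} = 1⊕1⊕0⊕0⊕0⊕1⊕1⊕1⊕1⊕1⊕0⊕1⊕1⊕1⊕1 = 1
p16 = XOR of data positions {17,18,19,20,21,22,23,24,25,26,27,28,29,30,31} = 0⊕0⊕1⊕0⊕0⊕0⊕1⊕1⊕1⊕1⊕0⊕1⊕1⊕1⊕1 = 1
Codeword b1..b31 = 0010010111000111001000111101111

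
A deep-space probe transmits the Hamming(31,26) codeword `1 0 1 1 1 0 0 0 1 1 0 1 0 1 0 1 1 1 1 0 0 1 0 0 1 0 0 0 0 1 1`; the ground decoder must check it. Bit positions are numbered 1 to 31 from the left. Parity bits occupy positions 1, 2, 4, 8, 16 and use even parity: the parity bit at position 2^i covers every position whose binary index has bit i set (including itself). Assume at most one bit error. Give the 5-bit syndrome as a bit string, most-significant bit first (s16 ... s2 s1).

01100

s1: b1⊕b3⊕b5⊕b7⊕b9⊕b11⊕b13⊕b15⊕b17⊕b19⊕b21⊕b23⊕b25⊕b27⊕b29⊕b31 = 1⊕1⊕1⊕0⊕1⊕0⊕0⊕0⊕1⊕1⊕0⊕0⊕1⊕0⊕0⊕1 = 0
s2: b2⊕b3⊕b6⊕b7⊕b10⊕b11⊕b14⊕b15⊕b18⊕b19⊕b22⊕b23⊕b26⊕b27⊕b30⊕b31 = 0⊕1⊕0⊕0⊕1⊕0⊕1⊕0⊕1⊕1⊕1⊕0⊕0⊕0⊕1⊕1 = 0
s4: b4⊕b5⊕b6⊕b7⊕b12⊕b13⊕b14⊕b15⊕b20⊕b21⊕b22⊕b23⊕b28⊕b29⊕b30⊕b31 = 1⊕1⊕0⊕0⊕1⊕0⊕1⊕0⊕0⊕0⊕1⊕0⊕0⊕0⊕1⊕1 = 1
s8: b8⊕b9⊕b10⊕b11⊕b12⊕b13⊕b14⊕b15⊕b24⊕b25⊕b26⊕b27⊕b28⊕b29⊕b30⊕b31 = 0⊕1⊕1⊕0⊕1⊕0⊕1⊕0⊕0⊕1⊕0⊕0⊕0⊕0⊕1⊕1 = 1
s16: b16⊕b17⊕b18⊕b19⊕b20⊕b21⊕b22⊕b23⊕b24⊕b25⊕b26⊕b27⊕b28⊕b29⊕b30⊕b31 = 1⊕1⊕1⊕1⊕0⊕0⊕1⊕0⊕0⊕1⊕0⊕0⊕0⊕0⊕1⊕1 = 0
Syndrome (s16...s1) = 01100 → position 12.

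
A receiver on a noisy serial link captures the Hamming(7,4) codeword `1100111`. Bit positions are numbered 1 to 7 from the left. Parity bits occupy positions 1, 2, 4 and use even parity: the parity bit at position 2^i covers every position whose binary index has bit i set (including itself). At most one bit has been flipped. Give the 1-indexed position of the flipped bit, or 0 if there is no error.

7

s1: b1⊕b3⊕b5⊕b7 = 1⊕0⊕1⊕1 = 1
s2: b2⊕b3⊕b6⊕b7 = 1⊕0⊕1⊕1 = 1
s4: b4⊕b5⊕b6⊕b7 = 0⊕1⊕1⊕1 = 1
Syndrome (s4...s1) = 111 → position 7.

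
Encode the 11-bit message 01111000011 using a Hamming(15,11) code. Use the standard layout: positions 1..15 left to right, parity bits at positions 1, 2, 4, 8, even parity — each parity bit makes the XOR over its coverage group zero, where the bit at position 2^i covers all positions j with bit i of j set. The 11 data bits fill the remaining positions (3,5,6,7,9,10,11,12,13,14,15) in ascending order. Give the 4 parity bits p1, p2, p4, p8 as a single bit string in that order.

0011

Place data bits at non-power-of-two positions: b3=0, b5=1, b6=1, b7=1, b9=1, b10=0, b11=0, b12=0, b13=0, b14=1, b15=1.
p1 = XOR of data positions {3,5,7,9,11,13,15} = 0⊕1⊕1⊕1⊕0⊕0⊕1 = 0
p2 = XOR of data positions {3,6,7,10,11,14,15} = 0⊕1⊕1⊕0⊕0⊕1⊕1 = 0
p4 = XOR of data positions {5,6,7,12,13,14,15} = 1⊕1⊕1⊕0⊕0⊕1⊕1 = 1
p8 = XOR of data positions {9,10,11,12,13,14,15} = 1⊕0⊕0⊕0⊕0⊕1⊕1 = 1
Parity bits p1,p2,p4,p8 = 0011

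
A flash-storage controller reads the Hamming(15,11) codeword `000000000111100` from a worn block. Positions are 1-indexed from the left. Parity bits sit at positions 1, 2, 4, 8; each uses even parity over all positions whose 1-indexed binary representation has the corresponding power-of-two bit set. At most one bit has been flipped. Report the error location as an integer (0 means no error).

s1: b1⊕b3⊕b5⊕b7⊕b9⊕b11⊕b13⊕b15 = 0⊕0⊕0⊕0⊕0⊕1⊕1⊕0 = 0
s2: b2⊕b3⊕b6⊕b7⊕b10⊕b11⊕b14⊕b15 = 0⊕0⊕0⊕0⊕1⊕1⊕0⊕0 = 0
s4: b4⊕b5⊕b6⊕b7⊕b12⊕b13⊕b14⊕b15 = 0⊕0⊕0⊕0⊕1⊕1⊕0⊕0 = 0
s8: b8⊕b9⊕b10⊕b11⊕b12⊕b13⊕b14⊕b15 = 0⊕0⊕1⊕1⊕1⊕1⊕0⊕0 = 0
Syndrome (s8...s1) = 0000 → position 0 (no error).

0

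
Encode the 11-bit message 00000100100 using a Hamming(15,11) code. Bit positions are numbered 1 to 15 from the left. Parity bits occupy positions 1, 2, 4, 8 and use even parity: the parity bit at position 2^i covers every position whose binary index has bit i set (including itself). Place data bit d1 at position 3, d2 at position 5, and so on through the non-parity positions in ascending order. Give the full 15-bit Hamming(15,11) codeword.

110100000100100

Place data bits at non-power-of-two positions: b3=0, b5=0, b6=0, b7=0, b9=0, b10=1, b11=0, b12=0, b13=1, b14=0, b15=0.
p1 = XOR of data positions {3,5,7,9,11,13,15} = 0⊕0⊕0⊕0⊕0⊕1⊕0 = 1
p2 = XOR of data positions {3,6,7,10,11,14,15} = 0⊕0⊕0⊕1⊕0⊕0⊕0 = 1
p4 = XOR of data positions {5,6,7,12,13,14,15} = 0⊕0⊕0⊕0⊕1⊕0⊕0 = 1
p8 = XOR of data positions {9,10,11,12,13,14,15} = 0⊕1⊕0⊕0⊕1⊕0⊕0 = 0
Codeword b1..b15 = 110100000100100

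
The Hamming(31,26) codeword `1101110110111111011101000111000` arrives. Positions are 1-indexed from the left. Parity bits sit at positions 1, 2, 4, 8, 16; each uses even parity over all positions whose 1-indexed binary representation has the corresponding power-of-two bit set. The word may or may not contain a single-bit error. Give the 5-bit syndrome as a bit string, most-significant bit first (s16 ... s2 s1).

00000

s1: b1⊕b3⊕b5⊕b7⊕b9⊕b11⊕b13⊕b15⊕b17⊕b19⊕b21⊕b23⊕b25⊕b27⊕b29⊕b31 = 1⊕0⊕1⊕0⊕1⊕1⊕1⊕1⊕0⊕1⊕0⊕0⊕0⊕1⊕0⊕0 = 0
s2: b2⊕b3⊕b6⊕b7⊕b10⊕b11⊕b14⊕b15⊕b18⊕b19⊕b22⊕b23⊕b26⊕b27⊕b30⊕b31 = 1⊕0⊕1⊕0⊕0⊕1⊕1⊕1⊕1⊕1⊕1⊕0⊕1⊕1⊕0⊕0 = 0
s4: b4⊕b5⊕b6⊕b7⊕b12⊕b13⊕b14⊕b15⊕b20⊕b21⊕b22⊕b23⊕b28⊕b29⊕b30⊕b31 = 1⊕1⊕1⊕0⊕1⊕1⊕1⊕1⊕1⊕0⊕1⊕0⊕1⊕0⊕0⊕0 = 0
s8: b8⊕b9⊕b10⊕b11⊕b12⊕b13⊕b14⊕b15⊕b24⊕b25⊕b26⊕b27⊕b28⊕b29⊕b30⊕b31 = 1⊕1⊕0⊕1⊕1⊕1⊕1⊕1⊕0⊕0⊕1⊕1⊕1⊕0⊕0⊕0 = 0
s16: b16⊕b17⊕b18⊕b19⊕b20⊕b21⊕b22⊕b23⊕b24⊕b25⊕b26⊕b27⊕b28⊕b29⊕b30⊕b31 = 1⊕0⊕1⊕1⊕1⊕0⊕1⊕0⊕0⊕0⊕1⊕1⊕1⊕0⊕0⊕0 = 0
Syndrome (s16...s1) = 00000 → position 0 (no error).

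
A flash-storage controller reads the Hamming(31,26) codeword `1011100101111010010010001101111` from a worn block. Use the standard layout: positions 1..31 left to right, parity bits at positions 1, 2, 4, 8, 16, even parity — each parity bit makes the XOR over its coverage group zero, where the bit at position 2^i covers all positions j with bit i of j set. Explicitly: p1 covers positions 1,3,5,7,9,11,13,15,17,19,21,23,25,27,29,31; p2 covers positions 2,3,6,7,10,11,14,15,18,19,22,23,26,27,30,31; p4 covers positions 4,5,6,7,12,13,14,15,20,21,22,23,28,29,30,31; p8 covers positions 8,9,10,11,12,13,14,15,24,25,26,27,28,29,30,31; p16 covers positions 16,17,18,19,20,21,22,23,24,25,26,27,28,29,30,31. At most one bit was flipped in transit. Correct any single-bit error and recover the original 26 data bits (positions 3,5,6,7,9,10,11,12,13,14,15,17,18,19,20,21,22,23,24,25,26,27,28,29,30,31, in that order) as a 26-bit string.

11000111101010010001101111

s1: b1⊕b3⊕b5⊕b7⊕b9⊕b11⊕b13⊕b15⊕b17⊕b19⊕b21⊕b23⊕b25⊕b27⊕b29⊕b31 = 1⊕1⊕1⊕0⊕0⊕1⊕1⊕1⊕0⊕0⊕1⊕0⊕1⊕0⊕1⊕1 = 0
s2: b2⊕b3⊕b6⊕b7⊕b10⊕b11⊕b14⊕b15⊕b18⊕b19⊕b22⊕b23⊕b26⊕b27⊕b30⊕b31 = 0⊕1⊕0⊕0⊕1⊕1⊕0⊕1⊕1⊕0⊕0⊕0⊕1⊕0⊕1⊕1 = 0
s4: b4⊕b5⊕b6⊕b7⊕b12⊕b13⊕b14⊕b15⊕b20⊕b21⊕b22⊕b23⊕b28⊕b29⊕b30⊕b31 = 1⊕1⊕0⊕0⊕1⊕1⊕0⊕1⊕0⊕1⊕0⊕0⊕1⊕1⊕1⊕1 = 0
s8: b8⊕b9⊕b10⊕b11⊕b12⊕b13⊕b14⊕b15⊕b24⊕b25⊕b26⊕b27⊕b28⊕b29⊕b30⊕b31 = 1⊕0⊕1⊕1⊕1⊕1⊕0⊕1⊕0⊕1⊕1⊕0⊕1⊕1⊕1⊕1 = 0
s16: b16⊕b17⊕b18⊕b19⊕b20⊕b21⊕b22⊕b23⊕b24⊕b25⊕b26⊕b27⊕b28⊕b29⊕b30⊕b31 = 0⊕0⊕1⊕0⊕0⊕1⊕0⊕0⊕0⊕1⊕1⊕0⊕1⊕1⊕1⊕1 = 0
Syndrome (s16...s1) = 00000 → position 0 (no error).
No correction needed.
Data bits at positions 3,5,6,7,9,10,11,12,13,14,15,17,18,19,20,21,22,23,24,25,26,27,28,29,30,31: 11000111101010010001101111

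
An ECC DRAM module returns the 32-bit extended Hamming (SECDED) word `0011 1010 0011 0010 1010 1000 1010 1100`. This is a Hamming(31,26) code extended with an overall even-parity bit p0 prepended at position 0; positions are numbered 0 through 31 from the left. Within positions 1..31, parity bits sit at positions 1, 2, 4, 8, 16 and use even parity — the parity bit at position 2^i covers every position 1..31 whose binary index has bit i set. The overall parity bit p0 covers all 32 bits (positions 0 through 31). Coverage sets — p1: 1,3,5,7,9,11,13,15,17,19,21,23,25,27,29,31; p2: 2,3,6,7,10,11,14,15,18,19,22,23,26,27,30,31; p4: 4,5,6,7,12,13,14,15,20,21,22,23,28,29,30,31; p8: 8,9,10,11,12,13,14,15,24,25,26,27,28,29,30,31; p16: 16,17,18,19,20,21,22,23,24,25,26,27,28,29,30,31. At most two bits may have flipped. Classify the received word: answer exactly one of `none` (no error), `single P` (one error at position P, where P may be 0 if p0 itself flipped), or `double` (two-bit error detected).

double

s1: b1⊕b3⊕b5⊕b7⊕b9⊕b11⊕b13⊕b15⊕b17⊕b19⊕b21⊕b23⊕b25⊕b27⊕b29⊕b31 = 0⊕1⊕0⊕0⊕0⊕1⊕0⊕0⊕0⊕0⊕0⊕0⊕0⊕0⊕1⊕0 = 1
s2: b2⊕b3⊕b6⊕b7⊕b10⊕b11⊕b14⊕b15⊕b18⊕b19⊕b22⊕b23⊕b26⊕b27⊕b30⊕b31 = 1⊕1⊕1⊕0⊕1⊕1⊕1⊕0⊕1⊕0⊕0⊕0⊕1⊕0⊕0⊕0 = 0
s4: b4⊕b5⊕b6⊕b7⊕b12⊕b13⊕b14⊕b15⊕b20⊕b21⊕b22⊕b23⊕b28⊕b29⊕b30⊕b31 = 1⊕0⊕1⊕0⊕0⊕0⊕1⊕0⊕1⊕0⊕0⊕0⊕1⊕1⊕0⊕0 = 0
s8: b8⊕b9⊕b10⊕b11⊕b12⊕b13⊕b14⊕b15⊕b24⊕b25⊕b26⊕b27⊕b28⊕b29⊕b30⊕b31 = 0⊕0⊕1⊕1⊕0⊕0⊕1⊕0⊕1⊕0⊕1⊕0⊕1⊕1⊕0⊕0 = 1
s16: b16⊕b17⊕b18⊕b19⊕b20⊕b21⊕b22⊕b23⊕b24⊕b25⊕b26⊕b27⊕b28⊕b29⊕b30⊕b31 = 1⊕0⊕1⊕0⊕1⊕0⊕0⊕0⊕1⊕0⊕1⊕0⊕1⊕1⊕0⊕0 = 1
Syndrome (s16...s1) = 11001 → position 25.
Overall parity (XOR of all 32 bits, including p0): 0⊕0⊕1⊕1⊕1⊕0⊕1⊕0⊕0⊕0⊕1⊕1⊕0⊕0⊕1⊕0⊕1⊕0⊕1⊕0⊕1⊕0⊕0⊕0⊕1⊕0⊕1⊕0⊕1⊕1⊕0⊕0 = 0
Overall=0, syndrome position=25 → double-bit error detected (uncorrectable).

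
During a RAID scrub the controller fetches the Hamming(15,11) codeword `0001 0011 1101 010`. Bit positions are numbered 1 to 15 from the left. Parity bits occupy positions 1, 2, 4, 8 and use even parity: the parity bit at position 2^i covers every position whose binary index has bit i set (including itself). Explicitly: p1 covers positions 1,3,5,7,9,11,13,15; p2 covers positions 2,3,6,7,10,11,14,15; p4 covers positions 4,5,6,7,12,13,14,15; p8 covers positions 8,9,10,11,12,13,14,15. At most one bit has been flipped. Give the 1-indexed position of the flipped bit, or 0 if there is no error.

10

s1: b1⊕b3⊕b5⊕b7⊕b9⊕b11⊕b13⊕b15 = 0⊕0⊕0⊕1⊕1⊕0⊕0⊕0 = 0
s2: b2⊕b3⊕b6⊕b7⊕b10⊕b11⊕b14⊕b15 = 0⊕0⊕0⊕1⊕1⊕0⊕1⊕0 = 1
s4: b4⊕b5⊕b6⊕b7⊕b12⊕b13⊕b14⊕b15 = 1⊕0⊕0⊕1⊕1⊕0⊕1⊕0 = 0
s8: b8⊕b9⊕b10⊕b11⊕b12⊕b13⊕b14⊕b15 = 1⊕1⊕1⊕0⊕1⊕0⊕1⊕0 = 1
Syndrome (s8...s1) = 1010 → position 10.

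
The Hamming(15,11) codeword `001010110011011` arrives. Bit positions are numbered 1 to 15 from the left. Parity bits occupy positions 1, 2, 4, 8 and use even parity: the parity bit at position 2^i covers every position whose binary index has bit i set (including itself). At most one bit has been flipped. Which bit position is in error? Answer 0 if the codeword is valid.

15

s1: b1⊕b3⊕b5⊕b7⊕b9⊕b11⊕b13⊕b15 = 0⊕1⊕1⊕1⊕0⊕1⊕0⊕1 = 1
s2: b2⊕b3⊕b6⊕b7⊕b10⊕b11⊕b14⊕b15 = 0⊕1⊕0⊕1⊕0⊕1⊕1⊕1 = 1
s4: b4⊕b5⊕b6⊕b7⊕b12⊕b13⊕b14⊕b15 = 0⊕1⊕0⊕1⊕1⊕0⊕1⊕1 = 1
s8: b8⊕b9⊕b10⊕b11⊕b12⊕b13⊕b14⊕b15 = 1⊕0⊕0⊕1⊕1⊕0⊕1⊕1 = 1
Syndrome (s8...s1) = 1111 → position 15.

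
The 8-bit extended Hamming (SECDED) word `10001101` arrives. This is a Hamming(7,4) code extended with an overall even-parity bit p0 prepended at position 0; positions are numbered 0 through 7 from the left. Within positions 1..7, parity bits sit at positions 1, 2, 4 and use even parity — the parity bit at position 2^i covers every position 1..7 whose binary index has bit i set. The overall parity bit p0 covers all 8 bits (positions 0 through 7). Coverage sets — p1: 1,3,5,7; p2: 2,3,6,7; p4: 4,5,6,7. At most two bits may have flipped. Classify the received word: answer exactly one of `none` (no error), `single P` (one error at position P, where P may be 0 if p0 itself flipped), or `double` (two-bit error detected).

s1: b1⊕b3⊕b5⊕b7 = 0⊕0⊕1⊕1 = 0
s2: b2⊕b3⊕b6⊕b7 = 0⊕0⊕0⊕1 = 1
s4: b4⊕b5⊕b6⊕b7 = 1⊕1⊕0⊕1 = 1
Syndrome (s4...s1) = 110 → position 6.
Overall parity (XOR of all 8 bits, including p0): 1⊕0⊕0⊕0⊕1⊕1⊕0⊕1 = 0
Overall=0, syndrome position=6 → double-bit error detected (uncorrectable).

double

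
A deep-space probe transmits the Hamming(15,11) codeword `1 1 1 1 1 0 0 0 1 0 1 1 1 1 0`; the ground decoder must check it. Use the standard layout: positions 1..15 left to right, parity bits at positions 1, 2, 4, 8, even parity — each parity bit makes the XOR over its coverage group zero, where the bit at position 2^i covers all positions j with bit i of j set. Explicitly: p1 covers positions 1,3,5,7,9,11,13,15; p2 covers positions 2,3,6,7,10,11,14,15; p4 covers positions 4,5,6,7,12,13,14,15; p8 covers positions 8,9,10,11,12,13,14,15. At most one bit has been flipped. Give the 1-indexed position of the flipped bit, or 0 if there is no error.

12

s1: b1⊕b3⊕b5⊕b7⊕b9⊕b11⊕b13⊕b15 = 1⊕1⊕1⊕0⊕1⊕1⊕1⊕0 = 0
s2: b2⊕b3⊕b6⊕b7⊕b10⊕b11⊕b14⊕b15 = 1⊕1⊕0⊕0⊕0⊕1⊕1⊕0 = 0
s4: b4⊕b5⊕b6⊕b7⊕b12⊕b13⊕b14⊕b15 = 1⊕1⊕0⊕0⊕1⊕1⊕1⊕0 = 1
s8: b8⊕b9⊕b10⊕b11⊕b12⊕b13⊕b14⊕b15 = 0⊕1⊕0⊕1⊕1⊕1⊕1⊕0 = 1
Syndrome (s8...s1) = 1100 → position 12.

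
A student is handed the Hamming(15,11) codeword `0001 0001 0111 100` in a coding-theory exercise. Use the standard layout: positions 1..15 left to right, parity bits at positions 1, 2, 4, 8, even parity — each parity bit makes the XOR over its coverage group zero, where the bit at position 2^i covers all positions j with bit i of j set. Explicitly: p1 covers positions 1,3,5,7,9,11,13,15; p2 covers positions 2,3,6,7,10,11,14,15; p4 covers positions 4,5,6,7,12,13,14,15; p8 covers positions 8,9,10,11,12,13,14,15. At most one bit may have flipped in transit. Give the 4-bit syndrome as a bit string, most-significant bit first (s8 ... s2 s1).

s1: b1⊕b3⊕b5⊕b7⊕b9⊕b11⊕b13⊕b15 = 0⊕0⊕0⊕0⊕0⊕1⊕1⊕0 = 0
s2: b2⊕b3⊕b6⊕b7⊕b10⊕b11⊕b14⊕b15 = 0⊕0⊕0⊕0⊕1⊕1⊕0⊕0 = 0
s4: b4⊕b5⊕b6⊕b7⊕b12⊕b13⊕b14⊕b15 = 1⊕0⊕0⊕0⊕1⊕1⊕0⊕0 = 1
s8: b8⊕b9⊕b10⊕b11⊕b12⊕b13⊕b14⊕b15 = 1⊕0⊕1⊕1⊕1⊕1⊕0⊕0 = 1
Syndrome (s8...s1) = 1100 → position 12.

1100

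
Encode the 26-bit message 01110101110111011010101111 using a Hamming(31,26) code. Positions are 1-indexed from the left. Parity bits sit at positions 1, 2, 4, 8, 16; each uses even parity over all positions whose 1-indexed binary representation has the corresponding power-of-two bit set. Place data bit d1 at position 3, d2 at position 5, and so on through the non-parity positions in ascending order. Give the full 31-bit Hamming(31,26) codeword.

0000111001011101111011010101111

Place data bits at non-power-of-two positions: b3=0, b5=1, b6=1, b7=1, b9=0, b10=1, b11=0, b12=1, b13=1, b14=1, b15=0, b17=1, b18=1, b19=1, b20=0, b21=1, b22=1, b23=0, b24=1, b25=0, b26=1, b27=0, b28=1, b29=1, b30=1, b31=1.
p1 = XOR of data positions {3,5,7,9,11,13,15,17,19,21,23,25,27,29,31} = 0⊕1⊕1⊕0⊕0⊕1⊕0⊕1⊕1⊕1⊕0⊕0⊕0⊕1⊕1 = 0
p2 = XOR of data positions {3,6,7,10,11,14,15,18,19,22,23,26,27,30,31} = 0⊕1⊕1⊕1⊕0⊕1⊕0⊕1⊕1⊕1⊕0⊕1⊕0⊕1⊕1 = 0
p4 = XOR of data positions {5,6,7,12,13,14,15,20,21,22,23,28,29,30,31} = 1⊕1⊕1⊕1⊕1⊕1⊕0⊕0⊕1⊕1⊕0⊕1⊕1⊕1⊕1 = 0
p8 = XOR of data positions {9,10,11,12,13,14,15,24,25,26,27,28,29,30,31} = 0⊕1⊕0⊕1⊕1⊕1⊕0⊕1⊕0⊕1⊕0⊕1⊕1⊕1⊕1 = 0
p16 = XOR of data positions {17,18,19,20,21,22,23,24,25,26,27,28,29,30,31} = 1⊕1⊕1⊕0⊕1⊕1⊕0⊕1⊕0⊕1⊕0⊕1⊕1⊕1⊕1 = 1
Codeword b1..b31 = 0000111001011101111011010101111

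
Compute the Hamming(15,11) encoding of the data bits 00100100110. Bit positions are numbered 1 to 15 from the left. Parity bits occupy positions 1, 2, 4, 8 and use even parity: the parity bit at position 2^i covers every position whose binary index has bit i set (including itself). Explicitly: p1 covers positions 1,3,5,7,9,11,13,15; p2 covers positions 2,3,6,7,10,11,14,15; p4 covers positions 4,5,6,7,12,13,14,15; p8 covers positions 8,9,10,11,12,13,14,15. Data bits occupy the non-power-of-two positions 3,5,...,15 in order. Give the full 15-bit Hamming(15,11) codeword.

110101010100110

Place data bits at non-power-of-two positions: b3=0, b5=0, b6=1, b7=0, b9=0, b10=1, b11=0, b12=0, b13=1, b14=1, b15=0.
p1 = XOR of data positions {3,5,7,9,11,13,15} = 0⊕0⊕0⊕0⊕0⊕1⊕0 = 1
p2 = XOR of data positions {3,6,7,10,11,14,15} = 0⊕1⊕0⊕1⊕0⊕1⊕0 = 1
p4 = XOR of data positions {5,6,7,12,13,14,15} = 0⊕1⊕0⊕0⊕1⊕1⊕0 = 1
p8 = XOR of data positions {9,10,11,12,13,14,15} = 0⊕1⊕0⊕0⊕1⊕1⊕0 = 1
Codeword b1..b15 = 110101010100110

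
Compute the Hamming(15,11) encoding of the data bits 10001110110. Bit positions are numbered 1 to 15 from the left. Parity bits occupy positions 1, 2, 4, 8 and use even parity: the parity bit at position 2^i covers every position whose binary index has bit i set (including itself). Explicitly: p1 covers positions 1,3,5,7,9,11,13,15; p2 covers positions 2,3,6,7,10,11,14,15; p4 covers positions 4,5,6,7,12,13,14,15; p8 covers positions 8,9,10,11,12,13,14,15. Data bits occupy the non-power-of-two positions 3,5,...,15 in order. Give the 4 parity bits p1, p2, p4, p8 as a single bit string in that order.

0001

Place data bits at non-power-of-two positions: b3=1, b5=0, b6=0, b7=0, b9=1, b10=1, b11=1, b12=0, b13=1, b14=1, b15=0.
p1 = XOR of data positions {3,5,7,9,11,13,15} = 1⊕0⊕0⊕1⊕1⊕1⊕0 = 0
p2 = XOR of data positions {3,6,7,10,11,14,15} = 1⊕0⊕0⊕1⊕1⊕1⊕0 = 0
p4 = XOR of data positions {5,6,7,12,13,14,15} = 0⊕0⊕0⊕0⊕1⊕1⊕0 = 0
p8 = XOR of data positions {9,10,11,12,13,14,15} = 1⊕1⊕1⊕0⊕1⊕1⊕0 = 1
Parity bits p1,p2,p4,p8 = 0001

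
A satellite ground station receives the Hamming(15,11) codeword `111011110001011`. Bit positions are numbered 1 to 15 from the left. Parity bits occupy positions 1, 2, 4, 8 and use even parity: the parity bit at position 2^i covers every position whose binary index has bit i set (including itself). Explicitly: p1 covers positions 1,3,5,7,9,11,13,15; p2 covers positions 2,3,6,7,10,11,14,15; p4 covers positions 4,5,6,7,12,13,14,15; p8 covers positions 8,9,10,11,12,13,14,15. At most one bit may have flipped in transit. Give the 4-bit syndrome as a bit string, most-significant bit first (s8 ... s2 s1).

0001

s1: b1⊕b3⊕b5⊕b7⊕b9⊕b11⊕b13⊕b15 = 1⊕1⊕1⊕1⊕0⊕0⊕0⊕1 = 1
s2: b2⊕b3⊕b6⊕b7⊕b10⊕b11⊕b14⊕b15 = 1⊕1⊕1⊕1⊕0⊕0⊕1⊕1 = 0
s4: b4⊕b5⊕b6⊕b7⊕b12⊕b13⊕b14⊕b15 = 0⊕1⊕1⊕1⊕1⊕0⊕1⊕1 = 0
s8: b8⊕b9⊕b10⊕b11⊕b12⊕b13⊕b14⊕b15 = 1⊕0⊕0⊕0⊕1⊕0⊕1⊕1 = 0
Syndrome (s8...s1) = 0001 → position 1.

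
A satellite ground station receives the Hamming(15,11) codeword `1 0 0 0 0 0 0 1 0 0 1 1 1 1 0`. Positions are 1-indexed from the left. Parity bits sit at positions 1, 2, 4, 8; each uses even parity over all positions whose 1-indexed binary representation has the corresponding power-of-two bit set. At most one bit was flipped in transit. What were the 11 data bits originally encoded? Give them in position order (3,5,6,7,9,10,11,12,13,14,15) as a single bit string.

00000011010

s1: b1⊕b3⊕b5⊕b7⊕b9⊕b11⊕b13⊕b15 = 1⊕0⊕0⊕0⊕0⊕1⊕1⊕0 = 1
s2: b2⊕b3⊕b6⊕b7⊕b10⊕b11⊕b14⊕b15 = 0⊕0⊕0⊕0⊕0⊕1⊕1⊕0 = 0
s4: b4⊕b5⊕b6⊕b7⊕b12⊕b13⊕b14⊕b15 = 0⊕0⊕0⊕0⊕1⊕1⊕1⊕0 = 1
s8: b8⊕b9⊕b10⊕b11⊕b12⊕b13⊕b14⊕b15 = 1⊕0⊕0⊕1⊕1⊕1⊕1⊕0 = 1
Syndrome (s8...s1) = 1101 → position 13.
Flip bit 13: corrected codeword = 100000010011010
Data bits at positions 3,5,6,7,9,10,11,12,13,14,15: 00000011010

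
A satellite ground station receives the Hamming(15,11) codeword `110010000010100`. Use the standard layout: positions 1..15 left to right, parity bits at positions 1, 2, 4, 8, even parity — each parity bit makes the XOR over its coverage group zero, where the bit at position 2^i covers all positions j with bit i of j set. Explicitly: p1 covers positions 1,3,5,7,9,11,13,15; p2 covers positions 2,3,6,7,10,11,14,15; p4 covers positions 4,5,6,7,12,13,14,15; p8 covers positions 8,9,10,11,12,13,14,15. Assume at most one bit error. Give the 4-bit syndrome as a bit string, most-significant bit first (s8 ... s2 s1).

0000

s1: b1⊕b3⊕b5⊕b7⊕b9⊕b11⊕b13⊕b15 = 1⊕0⊕1⊕0⊕0⊕1⊕1⊕0 = 0
s2: b2⊕b3⊕b6⊕b7⊕b10⊕b11⊕b14⊕b15 = 1⊕0⊕0⊕0⊕0⊕1⊕0⊕0 = 0
s4: b4⊕b5⊕b6⊕b7⊕b12⊕b13⊕b14⊕b15 = 0⊕1⊕0⊕0⊕0⊕1⊕0⊕0 = 0
s8: b8⊕b9⊕b10⊕b11⊕b12⊕b13⊕b14⊕b15 = 0⊕0⊕0⊕1⊕0⊕1⊕0⊕0 = 0
Syndrome (s8...s1) = 0000 → position 0 (no error).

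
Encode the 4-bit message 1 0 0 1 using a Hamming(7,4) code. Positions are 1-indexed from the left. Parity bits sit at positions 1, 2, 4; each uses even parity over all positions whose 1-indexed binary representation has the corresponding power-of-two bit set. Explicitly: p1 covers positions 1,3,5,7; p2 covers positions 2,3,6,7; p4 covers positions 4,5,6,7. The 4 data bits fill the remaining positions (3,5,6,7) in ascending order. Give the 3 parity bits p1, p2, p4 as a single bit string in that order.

Place data bits at non-power-of-two positions: b3=1, b5=0, b6=0, b7=1.
p1 = XOR of data positions {3,5,7} = 1⊕0⊕1 = 0
p2 = XOR of data positions {3,6,7} = 1⊕0⊕1 = 0
p4 = XOR of data positions {5,6,7} = 0⊕0⊕1 = 1
Parity bits p1,p2,p4 = 001

001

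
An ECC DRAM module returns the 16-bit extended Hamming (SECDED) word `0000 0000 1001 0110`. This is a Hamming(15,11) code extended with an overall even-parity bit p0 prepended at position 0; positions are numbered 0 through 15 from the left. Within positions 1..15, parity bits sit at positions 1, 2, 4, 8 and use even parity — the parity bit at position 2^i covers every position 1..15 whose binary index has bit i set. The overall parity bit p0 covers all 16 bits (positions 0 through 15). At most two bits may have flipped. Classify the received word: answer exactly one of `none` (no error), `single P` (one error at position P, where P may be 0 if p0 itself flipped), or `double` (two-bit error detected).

none

s1: b1⊕b3⊕b5⊕b7⊕b9⊕b11⊕b13⊕b15 = 0⊕0⊕0⊕0⊕0⊕1⊕1⊕0 = 0
s2: b2⊕b3⊕b6⊕b7⊕b10⊕b11⊕b14⊕b15 = 0⊕0⊕0⊕0⊕0⊕1⊕1⊕0 = 0
s4: b4⊕b5⊕b6⊕b7⊕b12⊕b13⊕b14⊕b15 = 0⊕0⊕0⊕0⊕0⊕1⊕1⊕0 = 0
s8: b8⊕b9⊕b10⊕b11⊕b12⊕b13⊕b14⊕b15 = 1⊕0⊕0⊕1⊕0⊕1⊕1⊕0 = 0
Syndrome (s8...s1) = 0000 → position 0 (no error).
Overall parity (XOR of all 16 bits, including p0): 0⊕0⊕0⊕0⊕0⊕0⊕0⊕0⊕1⊕0⊕0⊕1⊕0⊕1⊕1⊕0 = 0
Overall=0, syndrome position=0 → no error.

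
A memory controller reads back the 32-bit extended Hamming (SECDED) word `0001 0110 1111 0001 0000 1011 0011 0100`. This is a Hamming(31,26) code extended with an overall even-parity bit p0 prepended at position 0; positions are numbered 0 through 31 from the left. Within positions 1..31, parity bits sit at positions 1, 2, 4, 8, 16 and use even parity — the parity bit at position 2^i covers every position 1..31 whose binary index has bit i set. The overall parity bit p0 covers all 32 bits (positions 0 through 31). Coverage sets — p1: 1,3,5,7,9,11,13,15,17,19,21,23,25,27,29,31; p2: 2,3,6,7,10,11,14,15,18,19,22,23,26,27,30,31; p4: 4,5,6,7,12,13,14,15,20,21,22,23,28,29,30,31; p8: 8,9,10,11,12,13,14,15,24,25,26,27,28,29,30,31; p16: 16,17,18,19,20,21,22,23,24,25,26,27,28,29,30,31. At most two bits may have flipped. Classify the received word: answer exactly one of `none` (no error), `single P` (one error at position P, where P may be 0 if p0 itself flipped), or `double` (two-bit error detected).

double

s1: b1⊕b3⊕b5⊕b7⊕b9⊕b11⊕b13⊕b15⊕b17⊕b19⊕b21⊕b23⊕b25⊕b27⊕b29⊕b31 = 0⊕1⊕1⊕0⊕1⊕1⊕0⊕1⊕0⊕0⊕0⊕1⊕0⊕1⊕1⊕0 = 0
s2: b2⊕b3⊕b6⊕b7⊕b10⊕b11⊕b14⊕b15⊕b18⊕b19⊕b22⊕b23⊕b26⊕b27⊕b30⊕b31 = 0⊕1⊕1⊕0⊕1⊕1⊕0⊕1⊕0⊕0⊕1⊕1⊕1⊕1⊕0⊕0 = 1
s4: b4⊕b5⊕b6⊕b7⊕b12⊕b13⊕b14⊕b15⊕b20⊕b21⊕b22⊕b23⊕b28⊕b29⊕b30⊕b31 = 0⊕1⊕1⊕0⊕0⊕0⊕0⊕1⊕1⊕0⊕1⊕1⊕0⊕1⊕0⊕0 = 1
s8: b8⊕b9⊕b10⊕b11⊕b12⊕b13⊕b14⊕b15⊕b24⊕b25⊕b26⊕b27⊕b28⊕b29⊕b30⊕b31 = 1⊕1⊕1⊕1⊕0⊕0⊕0⊕1⊕0⊕0⊕1⊕1⊕0⊕1⊕0⊕0 = 0
s16: b16⊕b17⊕b18⊕b19⊕b20⊕b21⊕b22⊕b23⊕b24⊕b25⊕b26⊕b27⊕b28⊕b29⊕b30⊕b31 = 0⊕0⊕0⊕0⊕1⊕0⊕1⊕1⊕0⊕0⊕1⊕1⊕0⊕1⊕0⊕0 = 0
Syndrome (s16...s1) = 00110 → position 6.
Overall parity (XOR of all 32 bits, including p0): 0⊕0⊕0⊕1⊕0⊕1⊕1⊕0⊕1⊕1⊕1⊕1⊕0⊕0⊕0⊕1⊕0⊕0⊕0⊕0⊕1⊕0⊕1⊕1⊕0⊕0⊕1⊕1⊕0⊕1⊕0⊕0 = 0
Overall=0, syndrome position=6 → double-bit error detected (uncorrectable).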